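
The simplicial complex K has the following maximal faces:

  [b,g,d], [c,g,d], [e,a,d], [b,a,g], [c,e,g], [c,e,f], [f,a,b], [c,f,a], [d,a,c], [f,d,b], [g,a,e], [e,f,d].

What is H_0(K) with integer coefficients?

We work with the vertex ordering a < b < c < d < e < f < g. The simplices of K, each written with vertices in increasing order, are:

  0-simplices (7): a, b, c, d, e, f, g
  1-simplices (18): ab, ac, ad, ae, af, ag, bd, bf, bg, cd, ce, cf, cg, de, df, dg, ef, eg
  2-simplices (12): abf, abg, acd, acf, ade, aeg, bdf, bdg, cdg, cef, ceg, def

so the chain groups are C_0 ≅ Z^7, C_1 ≅ Z^18, C_2 ≅ Z^12.

∂_1: C_1 → C_0 maps an edge to its endpoints' difference, ∂[p,q] = q − p. For instance
  ∂ab = b − a.
The 7×18 boundary matrix has rank 6 and Smith normal form diag(1,1,1,1,1,1).

Boundary ∂_2: C_2 → C_1 sends each 2-simplex [p,q,r] to [q,r] − [p,r] + [p,q]. For instance
  ∂ade = de − ae + ad,
  ∂acd = cd − ad + ac.
This gives a 18×12 integer matrix of rank 12; reducing to Smith normal form yields diagonal entries (1,1,1,1,1,1,1,1,1,1,1,2).

From H_k ≅ ker(∂_k) / im(∂_{k+1}) we obtain:

  H_0: rank C_0 − rank ∂_1 = 7 − 6 = 1, and the invariant factors of ∂_1 are all 1, so H_0 = Z.

(K is a triangulation of the real projective plane RP^2.)

H_0 = Z.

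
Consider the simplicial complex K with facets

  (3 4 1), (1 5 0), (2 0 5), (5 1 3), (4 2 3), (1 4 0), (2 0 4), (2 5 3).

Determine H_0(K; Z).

H_0 = Z.

Take the total order 0 < 1 < 2 < 3 < 4 < 5 on the vertex set. Then K (dimension 2) consists of the simplices:

  0-simplices (6): [0], [1], [2], [3], [4], [5]
  1-simplices (12): [0,1], [0,2], [0,4], [0,5], [1,3], [1,4], [1,5], [2,3], [2,4], [2,5], [3,4], [3,5]
  2-simplices (8): [0,1,4], [0,1,5], [0,2,4], [0,2,5], [1,3,4], [1,3,5], [2,3,4], [2,3,5]

so the chain groups are C_0 ≅ Z^6, C_1 ≅ Z^12, C_2 ≅ Z^8.

∂_1: C_1 → C_0 sends each edge [p,q] (with p < q) to q − p.
This gives a 6×12 integer matrix of rank 5; reducing to Smith normal form yields diagonal entries (1,1,1,1,1).

∂_2: C_2 → C_1 acts by ∂[p,q,r] = [q,r] − [p,r] + [p,q]. For instance
  ∂[2,3,5] = [3,5] − [2,5] + [2,3],
  ∂[0,1,5] = [1,5] − [0,5] + [0,1].
This gives a 12×8 integer matrix of rank 7; reducing to Smith normal form yields diagonal entries (1,1,1,1,1,1,1).

Now H_k = ker ∂_k / im ∂_{k+1}, so:

  H_0: rank C_0 − rank ∂_1 = 6 − 5 = 1, and the invariant factors of ∂_1 are all 1, so H_0 ≅ Z.

(K is a triangulation of the 2-sphere S^2.)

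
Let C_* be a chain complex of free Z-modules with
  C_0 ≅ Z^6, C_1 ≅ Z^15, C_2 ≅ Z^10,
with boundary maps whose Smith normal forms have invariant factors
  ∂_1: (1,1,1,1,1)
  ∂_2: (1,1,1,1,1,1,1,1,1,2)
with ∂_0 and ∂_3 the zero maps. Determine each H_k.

H_0: b_0 = 6 − 0 − 5 = 1; torsion from ∂_1 factors > 1: none. So H_0 = Z.
H_1: b_1 = 15 − 5 − 10 = 0; torsion from ∂_2 factors > 1: [2]. So H_1 = Z/2.
H_2: b_2 = 10 − 10 − 0 = 0; torsion from ∂_3 factors > 1: none. So H_2 = 0.

H_0 = Z,  H_1 = Z/2,  H_2 = 0.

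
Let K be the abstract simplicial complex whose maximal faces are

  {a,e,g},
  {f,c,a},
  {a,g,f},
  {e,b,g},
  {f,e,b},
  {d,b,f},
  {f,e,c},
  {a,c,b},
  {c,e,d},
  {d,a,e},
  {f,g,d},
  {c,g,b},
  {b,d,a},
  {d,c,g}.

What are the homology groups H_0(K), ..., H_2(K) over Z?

H_0 ≅ Z,  H_1 ≅ Z^2,  H_2 ≅ Z.

Fix the vertex order a < b < c < d < e < f < g and write every simplex with vertices in increasing order. Then dim K = 2 and the simplices of K are:

  0-simplices (7): a, b, c, d, e, f, g
  1-simplices (21): ab, ac, ad, ae, af, ag, bc, bd, be, bf, bg, cd, ce, cf, cg, de, df, dg, ef, eg, fg
  2-simplices (14): abc, abd, acf, ade, aeg, afg, bcg, bdf, bef, beg, cde, cdg, cef, dfg

giving chain groups C_0 ≅ Z^7, C_1 ≅ Z^21, C_2 ≅ Z^14.

Boundary ∂_1: C_1 → C_0 is given by ∂[p,q] = [q] − [p]. For instance
  ∂ce = e − c.
The resulting 7×21 matrix has rank 6, and its Smith normal form has invariant factors (1,1,1,1,1,1).

The boundary map ∂_2: C_2 → C_1 maps a triangle to the signed sum of its edges. For instance
  ∂bcg = cg − bg + bc,
  ∂cdg = dg − cg + cd.
As a 21×14 matrix over Z this has rank 13, with invariant factors (1,1,1,1,1,1,1,1,1,1,1,1,1).

From H_k ≅ ker(∂_k) / im(∂_{k+1}) we obtain:

  H_0: rank C_0 − rank ∂_1 = 7 − 6 = 1, and the invariant factors of ∂_1 are all 1, so H_0 = Z.
  H_1: rank ker ∂_1 − rank ∂_2 = (21 − 6) − 13 = 2, and the invariant factors of ∂_2 are all 1, so H_1 = Z^2.
  H_2: rank ker ∂_2 − rank ∂_3 = (14 − 13) − 0 = 1, and there is no ∂_3, so H_2 = Z.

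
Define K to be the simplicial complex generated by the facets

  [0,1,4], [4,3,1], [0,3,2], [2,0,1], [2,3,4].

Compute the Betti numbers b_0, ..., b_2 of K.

K has 5 vertices, 10 edges, 5 triangles.
rank ∂_0 = 0, rank ∂_1 = 4 ⇒ b_0 = 5 − 0 − 4 = 1; all invariant factors of ∂_1 are 1 so no torsion. So H_0 ≅ Z.
rank ∂_1 = 4, rank ∂_2 = 5 ⇒ b_1 = 10 − 4 − 5 = 1; all invariant factors of ∂_2 are 1 so no torsion. So H_1 ≅ Z.
rank ∂_2 = 5, rank ∂_3 = 0 ⇒ b_2 = 5 − 5 − 0 = 0. So H_2 ≅ 0.

b_0 = 1, b_1 = 1, b_2 = 0.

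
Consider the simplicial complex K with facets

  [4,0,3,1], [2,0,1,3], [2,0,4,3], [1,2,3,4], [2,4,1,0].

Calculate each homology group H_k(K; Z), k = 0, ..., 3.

Take the total order 0 < 1 < 2 < 3 < 4 on the vertex set. Then K (dimension 3) consists of the simplices:

  0-simplices (5): [0], [1], [2], [3], [4]
  1-simplices (10): [0,1], [0,2], [0,3], [0,4], [1,2], [1,3], [1,4], [2,3], [2,4], [3,4]
  2-simplices (10): [0,1,2], [0,1,3], [0,1,4], [0,2,3], [0,2,4], [0,3,4], [1,2,3], [1,2,4], [1,3,4], [2,3,4]
  3-simplices (5): [0,1,2,3], [0,1,2,4], [0,1,3,4], [0,2,3,4], [1,2,3,4]

Hence C_0 ≅ Z^5, C_1 ≅ Z^10, C_2 ≅ Z^10, C_3 ≅ Z^5.

Boundary ∂_1: C_1 → C_0 sends each edge [p,q] (with p < q) to q − p.
The resulting 5×10 matrix has rank 4, and its Smith normal form has invariant factors (1,1,1,1).

Boundary ∂_2: C_2 → C_1 acts by ∂[p,q,r] = [q,r] − [p,r] + [p,q]. For instance
  ∂[0,2,3] = [2,3] − [0,3] + [0,2],
  ∂[0,2,4] = [2,4] − [0,4] + [0,2].
The 10×10 boundary matrix has rank 6 and Smith normal form diag(1,1,1,1,1,1).

Boundary ∂_3: C_3 → C_2 sends each 3-simplex σ to the alternating sum Σ_i (−1)^i (σ with its i-th vertex removed). For instance
  ∂[0,1,2,4] = [1,2,4] − [0,2,4] + [0,1,4] − [0,1,2],
  ∂[0,2,3,4] = [2,3,4] − [0,3,4] + [0,2,4] − [0,2,3].
As a 10×5 matrix over Z this has rank 4, with invariant factors (1,1,1,1).

From H_k ≅ ker(∂_k) / im(∂_{k+1}) we obtain:

  H_0: rank C_0 − rank ∂_1 = 5 − 4 = 1, and the invariant factors of ∂_1 are all 1, so H_0 = Z.
  H_1: rank ker ∂_1 − rank ∂_2 = (10 − 4) − 6 = 0, and the invariant factors of ∂_2 are all 1, so H_1 = 0.
  H_2: rank ker ∂_2 − rank ∂_3 = (10 − 6) − 4 = 0, and the invariant factors of ∂_3 are all 1, so H_2 = 0.
  H_3: rank ker ∂_3 − rank ∂_4 = (5 − 4) − 0 = 1, and there is no ∂_4, so H_3 = Z.

H_0 = Z,  H_1 = 0,  H_2 = 0,  H_3 = Z.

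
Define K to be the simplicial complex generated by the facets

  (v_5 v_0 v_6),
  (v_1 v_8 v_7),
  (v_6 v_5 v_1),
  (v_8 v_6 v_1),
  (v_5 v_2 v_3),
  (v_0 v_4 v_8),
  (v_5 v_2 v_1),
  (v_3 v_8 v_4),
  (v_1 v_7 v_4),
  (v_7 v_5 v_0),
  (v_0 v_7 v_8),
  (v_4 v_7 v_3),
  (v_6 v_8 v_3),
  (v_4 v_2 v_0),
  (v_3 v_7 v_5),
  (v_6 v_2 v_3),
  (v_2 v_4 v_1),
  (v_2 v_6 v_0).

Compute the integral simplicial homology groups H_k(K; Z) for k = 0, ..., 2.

Take the total order v_0 < v_1 < v_2 < v_3 < v_4 < v_5 < v_6 < v_7 < v_8 on the vertex set. Then K (dimension 2) consists of the simplices:

  0-simplices (9): [v_0], [v_1], [v_2], [v_3], [v_4], [v_5], [v_6], [v_7], [v_8]
  1-simplices (27): (27 of them)
  2-simplices (18): (18 of them)

Hence C_0 ≅ Z^9, C_1 ≅ Z^27, C_2 ≅ Z^18.

Boundary ∂_1: C_1 → C_0 is given by ∂[p,q] = [q] − [p].
The resulting 9×27 matrix has rank 8, and its Smith normal form has invariant factors (1,1,1,1,1,1,1,1).

The boundary map ∂_2: C_2 → C_1 acts by ∂[p,q,r] = [q,r] − [p,r] + [p,q]. For instance
  ∂[v_2,v_3,v_5] = [v_3,v_5] − [v_2,v_5] + [v_2,v_3],
  ∂[v_3,v_5,v_7] = [v_5,v_7] − [v_3,v_7] + [v_3,v_5].
As a 27×18 matrix over Z this has rank 18, with invariant factors (1,1,1,1,1,1,1,1,1,1,1,1,1,1,1,1,1,2).

Now H_k = ker ∂_k / im ∂_{k+1}, so:

  H_0: rank C_0 − rank ∂_1 = 9 − 8 = 1, and the invariant factors of ∂_1 are all 1, so H_0 = Z.
  H_1: rank ker ∂_1 − rank ∂_2 = (27 − 8) − 18 = 1, and ∂_2 has invariant factor 2 > 1, so H_1 = Z × Z/2.
  H_2: rank ker ∂_2 − rank ∂_3 = (18 − 18) − 0 = 0, and there is no ∂_3, so H_2 = 0.

H_0 ≅ Z,  H_1 ≅ Z × Z/2,  H_2 = 0.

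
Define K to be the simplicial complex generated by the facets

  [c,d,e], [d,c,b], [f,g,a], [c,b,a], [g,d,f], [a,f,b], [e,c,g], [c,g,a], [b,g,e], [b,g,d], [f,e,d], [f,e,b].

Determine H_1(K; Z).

Fix the vertex order a < b < c < d < e < f < g and write every simplex with vertices in increasing order. Then dim K = 2 and the simplices of K are:

  0-simplices (7): a, b, c, d, e, f, g
  1-simplices (18): ab, ac, af, ag, bc, bd, be, bf, bg, cd, ce, cg, de, df, dg, ef, eg, fg
  2-simplices (12): abc, abf, acg, afg, bcd, bdg, bef, beg, cde, ceg, def, dfg

so the chain groups are C_0 ≅ Z^7, C_1 ≅ Z^18, C_2 ≅ Z^12.

∂_1: C_1 → C_0 is given by ∂[p,q] = [q] − [p]. For instance
  ∂fg = g − f.
As a 7×18 matrix over Z this has rank 6, with invariant factors (1,1,1,1,1,1).

∂_2: C_2 → C_1 maps a triangle to the signed sum of its edges. For instance
  ∂abf = bf − af + ab,
  ∂dfg = fg − dg + df.
The resulting 18×12 matrix has rank 12, and its Smith normal form has invariant factors (1,1,1,1,1,1,1,1,1,1,1,2).

Computing H_k = (kernel of ∂_k) / (image of ∂_{k+1}):

  H_1: rank ker ∂_1 − rank ∂_2 = (18 − 6) − 12 = 0, and ∂_2 has invariant factor 2 > 1, so H_1 ≅ Z/2Z.

H_1 ≅ Z/2Z.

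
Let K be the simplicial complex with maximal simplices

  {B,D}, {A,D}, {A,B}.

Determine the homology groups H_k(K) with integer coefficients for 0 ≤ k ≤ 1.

H_0 = Z,  H_1 = Z.

Order the vertices as A < B < D. Listing each simplex with vertices in this order, K has dimension 1 with simplices:

  0-simplices (3): A, B, D
  1-simplices (3): AB, AD, BD

so the chain groups are C_0 ≅ Z^3, C_1 ≅ Z^3.

The boundary map ∂_1: C_1 → C_0 sends each edge [p,q] (with p < q) to q − p.
As a 3×3 matrix over Z this has rank 2, with invariant factors (1,1).

Computing H_k = (kernel of ∂_k) / (image of ∂_{k+1}):

  H_0: rank C_0 − rank ∂_1 = 3 − 2 = 1, and the invariant factors of ∂_1 are all 1, so H_0 = Z.
  H_1: rank ker ∂_1 − rank ∂_2 = (3 − 2) − 0 = 1, and there is no ∂_2, so H_1 = Z.

As a check, the Euler characteristic is 3 − 3 = 0, which agrees with 1 − 1 = 0.
(K is a triangulation of the circle S^1.)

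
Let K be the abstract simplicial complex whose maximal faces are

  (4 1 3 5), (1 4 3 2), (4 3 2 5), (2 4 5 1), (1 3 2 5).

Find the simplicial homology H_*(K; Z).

H_0 ≅ Z,  H_1 = 0,  H_2 = 0,  H_3 ≅ Z.

We work with the vertex ordering 1 < 2 < 3 < 4 < 5. The simplices of K, each written with vertices in increasing order, are:

  0-simplices (5): [1], [2], [3], [4], [5]
  1-simplices (10): [1,2], [1,3], [1,4], [1,5], [2,3], [2,4], [2,5], [3,4], [3,5], [4,5]
  2-simplices (10): [1,2,3], [1,2,4], [1,2,5], [1,3,4], [1,3,5], [1,4,5], [2,3,4], [2,3,5], [2,4,5], [3,4,5]
  3-simplices (5): [1,2,3,4], [1,2,3,5], [1,2,4,5], [1,3,4,5], [2,3,4,5]

Hence C_0 ≅ Z^5, C_1 ≅ Z^10, C_2 ≅ Z^10, C_3 ≅ Z^5.

Boundary ∂_1: C_1 → C_0 sends each edge [p,q] (with p < q) to q − p.
The 5×10 boundary matrix has rank 4 and Smith normal form diag(1,1,1,1).

The boundary map ∂_2: C_2 → C_1 acts by ∂[p,q,r] = [q,r] − [p,r] + [p,q]. For instance
  ∂[1,3,4] = [3,4] − [1,4] + [1,3],
  ∂[1,3,5] = [3,5] − [1,5] + [1,3].
As a 10×10 matrix over Z this has rank 6, with invariant factors (1,1,1,1,1,1).

The boundary map ∂_3: C_3 → C_2 sends each 3-simplex σ to the alternating sum Σ_i (−1)^i (σ with its i-th vertex removed). For instance
  ∂[1,2,4,5] = [2,4,5] − [1,4,5] + [1,2,5] − [1,2,4],
  ∂[1,2,3,5] = [2,3,5] − [1,3,5] + [1,2,5] − [1,2,3].
The resulting 10×5 matrix has rank 4, and its Smith normal form has invariant factors (1,1,1,1).

Computing H_k = (kernel of ∂_k) / (image of ∂_{k+1}):

  H_0: rank C_0 − rank ∂_1 = 5 − 4 = 1, and the invariant factors of ∂_1 are all 1, so H_0 = Z.
  H_1: rank ker ∂_1 − rank ∂_2 = (10 − 4) − 6 = 0, and the invariant factors of ∂_2 are all 1, so H_1 = 0.
  H_2: rank ker ∂_2 − rank ∂_3 = (10 − 6) − 4 = 0, and the invariant factors of ∂_3 are all 1, so H_2 = 0.
  H_3: rank ker ∂_3 − rank ∂_4 = (5 − 4) − 0 = 1, and there is no ∂_4, so H_3 = Z.

As a check, the Euler characteristic is 5 − 10 + 10 − 5 = 0, which agrees with 1 − 0 + 0 − 1 = 0.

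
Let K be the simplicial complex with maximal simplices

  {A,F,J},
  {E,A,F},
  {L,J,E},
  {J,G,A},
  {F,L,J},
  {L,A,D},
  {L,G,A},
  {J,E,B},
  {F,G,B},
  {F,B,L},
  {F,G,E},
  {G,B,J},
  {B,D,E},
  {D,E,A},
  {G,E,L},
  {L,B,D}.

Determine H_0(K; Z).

H_0 = Z.

Take the total order A < B < D < E < F < G < J < L on the vertex set. Then K (dimension 2) consists of the simplices:

  0-simplices (8): A, B, D, E, F, G, J, L
  1-simplices (24): AD, AE, AF, AG, AJ, AL, BD, BE, BF, BG, BJ, BL, DE, DL, EF, EG, EJ, EL, FG, FJ, FL, GJ, GL, JL
  2-simplices (16): ADE, ADL, AEF, AFJ, AGJ, AGL, BDE, BDL, BEJ, BFG, BFL, BGJ, EFG, EGL, EJL, FJL

Hence C_0 ≅ Z^8, C_1 ≅ Z^24, C_2 ≅ Z^16.

∂_1: C_1 → C_0 maps an edge to its endpoints' difference, ∂[p,q] = q − p.
This gives a 8×24 integer matrix of rank 7; reducing to Smith normal form yields diagonal entries (1,1,1,1,1,1,1).

Boundary ∂_2: C_2 → C_1 sends each 2-simplex [p,q,r] to [q,r] − [p,r] + [p,q]. For instance
  ∂BFL = FL − BL + BF,
  ∂BGJ = GJ − BJ + BG.
The resulting 24×16 matrix has rank 15, and its Smith normal form has invariant factors (1,1,1,1,1,1,1,1,1,1,1,1,1,1,1).

From H_k ≅ ker(∂_k) / im(∂_{k+1}) we obtain:

  H_0: rank C_0 − rank ∂_1 = 8 − 7 = 1, and the invariant factors of ∂_1 are all 1, so H_0 = Z.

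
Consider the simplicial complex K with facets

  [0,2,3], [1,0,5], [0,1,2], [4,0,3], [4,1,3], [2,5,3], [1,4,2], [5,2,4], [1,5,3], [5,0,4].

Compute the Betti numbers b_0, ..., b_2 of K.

b_0 = 1, b_1 = 0, b_2 = 0.

Fix the vertex order 0 < 1 < 2 < 3 < 4 < 5 and write every simplex with vertices in increasing order. Then dim K = 2 and the simplices of K are:

  0-simplices (6): [0], [1], [2], [3], [4], [5]
  1-simplices (15): [0,1], [0,2], [0,3], [0,4], [0,5], [1,2], [1,3], [1,4], [1,5], [2,3], [2,4], [2,5], [3,4], [3,5], [4,5]
  2-simplices (10): [0,1,2], [0,1,5], [0,2,3], [0,3,4], [0,4,5], [1,2,4], [1,3,4], [1,3,5], [2,3,5], [2,4,5]

Hence C_0 ≅ Z^6, C_1 ≅ Z^15, C_2 ≅ Z^10.

The boundary map ∂_1: C_1 → C_0 sends each edge [p,q] (with p < q) to q − p. For instance
  ∂[1,2] = [2] − [1].
As a 6×15 matrix over Z this has rank 5, with invariant factors (1,1,1,1,1).

Boundary ∂_2: C_2 → C_1 acts by ∂[p,q,r] = [q,r] − [p,r] + [p,q]. For instance
  ∂[2,4,5] = [4,5] − [2,5] + [2,4],
  ∂[0,1,5] = [1,5] − [0,5] + [0,1].
As a 15×10 matrix over Z this has rank 10, with invariant factors (1,1,1,1,1,1,1,1,1,2).

Computing H_k = (kernel of ∂_k) / (image of ∂_{k+1}):

  H_0: rank C_0 − rank ∂_1 = 6 − 5 = 1, and the invariant factors of ∂_1 are all 1, so H_0 ≅ Z.
  H_1: rank ker ∂_1 − rank ∂_2 = (15 − 5) − 10 = 0, and ∂_2 has invariant factor 2 > 1, so H_1 ≅ Z/2.
  H_2: rank ker ∂_2 − rank ∂_3 = (10 − 10) − 0 = 0, and there is no ∂_3, so H_2 ≅ 0.

(K is a triangulation of the real projective plane RP^2.)

Hence the Betti numbers are b_0 = 1, b_1 = 0, b_2 = 0.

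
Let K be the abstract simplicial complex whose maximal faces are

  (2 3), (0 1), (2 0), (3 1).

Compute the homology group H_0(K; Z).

H_0 = Z.

Fix the vertex order 0 < 1 < 2 < 3 and write every simplex with vertices in increasing order. Then dim K = 1 and the simplices of K are:

  0-simplices (4): [0], [1], [2], [3]
  1-simplices (4): [0,1], [0,2], [1,3], [2,3]

so the chain groups are C_0 ≅ Z^4, C_1 ≅ Z^4.

The boundary map ∂_1: C_1 → C_0 is given by ∂[p,q] = [q] − [p].
The resulting 4×4 matrix has rank 3, and its Smith normal form has invariant factors (1,1,1).

Computing H_k = (kernel of ∂_k) / (image of ∂_{k+1}):

  H_0: rank C_0 − rank ∂_1 = 4 − 3 = 1, and the invariant factors of ∂_1 are all 1, so H_0 ≅ Z.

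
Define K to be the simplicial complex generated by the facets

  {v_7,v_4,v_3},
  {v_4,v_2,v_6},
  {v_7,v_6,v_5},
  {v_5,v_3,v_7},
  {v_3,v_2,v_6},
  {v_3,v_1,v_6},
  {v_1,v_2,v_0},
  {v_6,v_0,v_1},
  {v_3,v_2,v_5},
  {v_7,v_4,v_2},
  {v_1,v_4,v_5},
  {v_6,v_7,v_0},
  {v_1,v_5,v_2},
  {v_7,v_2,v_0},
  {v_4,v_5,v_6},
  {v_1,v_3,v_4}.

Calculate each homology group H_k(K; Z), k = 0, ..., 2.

We work with the vertex ordering v_0 < v_1 < v_2 < v_3 < v_4 < v_5 < v_6 < v_7. The simplices of K, each written with vertices in increasing order, are:

  0-simplices (8): [v_0], [v_1], [v_2], [v_3], [v_4], [v_5], [v_6], [v_7]
  1-simplices (24): (24 of them)
  2-simplices (16): (16 of them)

Hence C_0 ≅ Z^8, C_1 ≅ Z^24, C_2 ≅ Z^16.

∂_1: C_1 → C_0 maps an edge to its endpoints' difference, ∂[p,q] = q − p. For instance
  ∂[v_4,v_6] = [v_6] − [v_4].
This gives a 8×24 integer matrix of rank 7; reducing to Smith normal form yields diagonal entries (1,1,1,1,1,1,1).

∂_2: C_2 → C_1 sends each 2-simplex [p,q,r] to [q,r] − [p,r] + [p,q]. For instance
  ∂[v_2,v_4,v_6] = [v_4,v_6] − [v_2,v_6] + [v_2,v_4],
  ∂[v_1,v_3,v_4] = [v_3,v_4] − [v_1,v_4] + [v_1,v_3].
The 24×16 boundary matrix has rank 15 and Smith normal form diag(1,1,1,1,1,1,1,1,1,1,1,1,1,1,1).

Now H_k = ker ∂_k / im ∂_{k+1}, so:

  H_0: rank C_0 − rank ∂_1 = 8 − 7 = 1, and the invariant factors of ∂_1 are all 1, so H_0 ≅ Z.
  H_1: rank ker ∂_1 − rank ∂_2 = (24 − 7) − 15 = 2, and the invariant factors of ∂_2 are all 1, so H_1 ≅ Z^2.
  H_2: rank ker ∂_2 − rank ∂_3 = (16 − 15) − 0 = 1, and there is no ∂_3, so H_2 ≅ Z.

H_0 = Z,  H_1 = Z^2,  H_2 = Z.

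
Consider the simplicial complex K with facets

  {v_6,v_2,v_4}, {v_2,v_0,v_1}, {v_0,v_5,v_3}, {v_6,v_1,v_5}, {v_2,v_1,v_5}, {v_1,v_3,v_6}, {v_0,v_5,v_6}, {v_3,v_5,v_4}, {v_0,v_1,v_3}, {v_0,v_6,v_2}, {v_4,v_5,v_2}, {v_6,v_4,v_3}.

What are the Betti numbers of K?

K has 7 vertices, 18 edges, 12 triangles.
rank ∂_0 = 0, rank ∂_1 = 6 ⇒ b_0 = 7 − 0 − 6 = 1; all invariant factors of ∂_1 are 1 so no torsion. So H_0 ≅ Z.
rank ∂_1 = 6, rank ∂_2 = 12 ⇒ b_1 = 18 − 6 − 12 = 0; ∂_2 has invariant factor(s) [2] giving torsion. So H_1 ≅ Z/2.
rank ∂_2 = 12, rank ∂_3 = 0 ⇒ b_2 = 12 − 12 − 0 = 0. So H_2 ≅ 0.

b_0 = 1, b_1 = 0, b_2 = 0.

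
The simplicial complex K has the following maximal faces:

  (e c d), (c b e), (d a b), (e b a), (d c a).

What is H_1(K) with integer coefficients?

We work with the vertex ordering a < b < c < d < e. The simplices of K, each written with vertices in increasing order, are:

  0-simplices (5): a, b, c, d, e
  1-simplices (10): ab, ac, ad, ae, bc, bd, be, cd, ce, de
  2-simplices (5): abd, abe, acd, bce, cde

giving chain groups C_0 ≅ Z^5, C_1 ≅ Z^10, C_2 ≅ Z^5.

Boundary ∂_1: C_1 → C_0 maps an edge to its endpoints' difference, ∂[p,q] = q − p. For instance
  ∂ae = e − a.
As a 5×10 matrix over Z this has rank 4, with invariant factors (1,1,1,1).

Boundary ∂_2: C_2 → C_1 sends each 2-simplex [p,q,r] to [q,r] − [p,r] + [p,q]. For instance
  ∂abe = be − ae + ab,
  ∂abd = bd − ad + ab.
As a 10×5 matrix over Z this has rank 5, with invariant factors (1,1,1,1,1).

Reading off H_k = ker ∂_k / im ∂_{k+1}:

  H_1: rank ker ∂_1 − rank ∂_2 = (10 − 4) − 5 = 1, and the invariant factors of ∂_2 are all 1, so H_1 = Z.

H_1 = Z.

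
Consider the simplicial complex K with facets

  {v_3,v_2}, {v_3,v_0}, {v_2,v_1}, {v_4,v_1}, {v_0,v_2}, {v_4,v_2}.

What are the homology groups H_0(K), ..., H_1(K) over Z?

H_0 ≅ Z,  H_1 ≅ Z^2.

Fix the vertex order v_0 < v_1 < v_2 < v_3 < v_4 and write every simplex with vertices in increasing order. Then dim K = 1 and the simplices of K are:

  0-simplices (5): [v_0], [v_1], [v_2], [v_3], [v_4]
  1-simplices (6): [v_0,v_2], [v_0,v_3], [v_1,v_2], [v_1,v_4], [v_2,v_3], [v_2,v_4]

giving chain groups C_0 ≅ Z^5, C_1 ≅ Z^6.

The boundary map ∂_1: C_1 → C_0 sends each edge [p,q] (with p < q) to q − p.
This gives a 5×6 integer matrix of rank 4; reducing to Smith normal form yields diagonal entries (1,1,1,1).

From H_k ≅ ker(∂_k) / im(∂_{k+1}) we obtain:

  H_0: rank C_0 − rank ∂_1 = 5 − 4 = 1, and the invariant factors of ∂_1 are all 1, so H_0 = Z.
  H_1: rank ker ∂_1 − rank ∂_2 = (6 − 4) − 0 = 2, and there is no ∂_2, so H_1 = Z^2.

(K is a triangulation of a wedge of 2 circles.)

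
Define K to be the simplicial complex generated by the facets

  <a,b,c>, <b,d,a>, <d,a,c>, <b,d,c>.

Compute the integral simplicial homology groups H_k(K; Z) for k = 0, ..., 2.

Fix the vertex order a < b < c < d and write every simplex with vertices in increasing order. Then dim K = 2 and the simplices of K are:

  0-simplices (4): a, b, c, d
  1-simplices (6): ab, ac, ad, bc, bd, cd
  2-simplices (4): abc, abd, acd, bcd

Hence C_0 ≅ Z^4, C_1 ≅ Z^6, C_2 ≅ Z^4.

∂_1: C_1 → C_0 is given by ∂[p,q] = [q] − [p].
The 4×6 boundary matrix has rank 3 and Smith normal form diag(1,1,1).

∂_2: C_2 → C_1 acts by ∂[p,q,r] = [q,r] − [p,r] + [p,q]. For instance
  ∂bcd = cd − bd + bc,
  ∂abc = bc − ac + ab.
This gives a 6×4 integer matrix of rank 3; reducing to Smith normal form yields diagonal entries (1,1,1).

Computing H_k = (kernel of ∂_k) / (image of ∂_{k+1}):

  H_0: rank C_0 − rank ∂_1 = 4 − 3 = 1, and the invariant factors of ∂_1 are all 1, so H_0 = Z.
  H_1: rank ker ∂_1 − rank ∂_2 = (6 − 3) − 3 = 0, and the invariant factors of ∂_2 are all 1, so H_1 = 0.
  H_2: rank ker ∂_2 − rank ∂_3 = (4 − 3) − 0 = 1, and there is no ∂_3, so H_2 = Z.

H_0 ≅ Z,  H_1 = 0,  H_2 ≅ Z.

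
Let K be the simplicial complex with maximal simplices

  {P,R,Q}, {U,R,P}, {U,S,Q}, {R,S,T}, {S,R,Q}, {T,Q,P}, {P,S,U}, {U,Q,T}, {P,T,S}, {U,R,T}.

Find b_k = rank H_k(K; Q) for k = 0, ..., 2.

b_0 = 1, b_1 = 0, b_2 = 0.

We work with the vertex ordering P < Q < R < S < T < U. The simplices of K, each written with vertices in increasing order, are:

  0-simplices (6): P, Q, R, S, T, U
  1-simplices (15): PQ, PR, PS, PT, PU, QR, QS, QT, QU, RS, RT, RU, ST, SU, TU
  2-simplices (10): PQR, PQT, PRU, PST, PSU, QRS, QSU, QTU, RST, RTU

so the chain groups are C_0 ≅ Z^6, C_1 ≅ Z^15, C_2 ≅ Z^10.

∂_1: C_1 → C_0 maps an edge to its endpoints' difference, ∂[p,q] = q − p. For instance
  ∂ST = T − S.
As a 6×15 matrix over Z this has rank 5, with invariant factors (1,1,1,1,1).

The boundary map ∂_2: C_2 → C_1 sends each 2-simplex [p,q,r] to [q,r] − [p,r] + [p,q]. For instance
  ∂PQR = QR − PR + PQ,
  ∂QSU = SU − QU + QS.
This gives a 15×10 integer matrix of rank 10; reducing to Smith normal form yields diagonal entries (1,1,1,1,1,1,1,1,1,2).

Reading off H_k = ker ∂_k / im ∂_{k+1}:

  H_0: rank C_0 − rank ∂_1 = 6 − 5 = 1, and the invariant factors of ∂_1 are all 1, so H_0 = Z.
  H_1: rank ker ∂_1 − rank ∂_2 = (15 − 5) − 10 = 0, and ∂_2 has invariant factor 2 > 1, so H_1 = Z/2Z.
  H_2: rank ker ∂_2 − rank ∂_3 = (10 − 10) − 0 = 0, and there is no ∂_3, so H_2 = 0.

As a check, the Euler characteristic is 6 − 15 + 10 = 1, which agrees with 1 − 0 + 0 = 1.

Hence the Betti numbers are b_0 = 1, b_1 = 0, b_2 = 0.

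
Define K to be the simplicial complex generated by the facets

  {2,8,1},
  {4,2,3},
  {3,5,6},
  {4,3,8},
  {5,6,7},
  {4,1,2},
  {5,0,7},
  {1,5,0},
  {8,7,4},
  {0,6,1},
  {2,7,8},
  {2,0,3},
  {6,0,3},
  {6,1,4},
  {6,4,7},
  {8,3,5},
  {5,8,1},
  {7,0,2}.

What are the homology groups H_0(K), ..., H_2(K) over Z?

H_0 ≅ Z,  H_1 ≅ Z ⊕ Z/2Z,  H_2 = 0.

K has 9 vertices, 27 edges, 18 triangles.
rank ∂_0 = 0, rank ∂_1 = 8 ⇒ b_0 = 9 − 0 − 8 = 1; all invariant factors of ∂_1 are 1 so no torsion. So H_0 ≅ Z.
rank ∂_1 = 8, rank ∂_2 = 18 ⇒ b_1 = 27 − 8 − 18 = 1; ∂_2 has invariant factor(s) [2] giving torsion. So H_1 ≅ Z ⊕ Z/2Z.
rank ∂_2 = 18, rank ∂_3 = 0 ⇒ b_2 = 18 − 18 − 0 = 0. So H_2 ≅ 0.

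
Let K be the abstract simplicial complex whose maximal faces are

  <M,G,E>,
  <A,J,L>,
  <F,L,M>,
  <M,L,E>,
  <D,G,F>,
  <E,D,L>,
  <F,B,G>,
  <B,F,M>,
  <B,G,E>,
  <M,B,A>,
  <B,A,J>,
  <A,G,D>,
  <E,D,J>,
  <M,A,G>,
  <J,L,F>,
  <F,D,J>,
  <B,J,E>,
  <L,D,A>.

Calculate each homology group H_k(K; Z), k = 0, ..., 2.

Take the total order A < B < D < E < F < G < J < L < M on the vertex set. Then K (dimension 2) consists of the simplices:

  0-simplices (9): A, B, D, E, F, G, J, L, M
  1-simplices (27): AB, AD, AG, AJ, AL, AM, BE, BF, BG, BJ, BM, DE, DF, DG, DJ, DL, EG, EJ, EL, EM, FG, FJ, FL, FM, GM, JL, LM
  2-simplices (18): ABJ, ABM, ADG, ADL, AGM, AJL, BEG, BEJ, BFG, BFM, DEJ, DEL, DFG, DFJ, EGM, ELM, FJL, FLM

Hence C_0 ≅ Z^9, C_1 ≅ Z^27, C_2 ≅ Z^18.

Boundary ∂_1: C_1 → C_0 sends each edge [p,q] (with p < q) to q − p.
This gives a 9×27 integer matrix of rank 8; reducing to Smith normal form yields diagonal entries (1,1,1,1,1,1,1,1).

Boundary ∂_2: C_2 → C_1 maps a triangle to the signed sum of its edges. For instance
  ∂ADG = DG − AG + AD,
  ∂ABJ = BJ − AJ + AB.
The 27×18 boundary matrix has rank 18 and Smith normal form diag(1,1,1,1,1,1,1,1,1,1,1,1,1,1,1,1,1,2).

Computing H_k = (kernel of ∂_k) / (image of ∂_{k+1}):

  H_0: rank C_0 − rank ∂_1 = 9 − 8 = 1, and the invariant factors of ∂_1 are all 1, so H_0 = Z.
  H_1: rank ker ∂_1 − rank ∂_2 = (27 − 8) − 18 = 1, and ∂_2 has invariant factor 2 > 1, so H_1 = Z × Z/2.
  H_2: rank ker ∂_2 − rank ∂_3 = (18 − 18) − 0 = 0, and there is no ∂_3, so H_2 = 0.

H_0 = Z,  H_1 = Z × Z/2,  H_2 = 0.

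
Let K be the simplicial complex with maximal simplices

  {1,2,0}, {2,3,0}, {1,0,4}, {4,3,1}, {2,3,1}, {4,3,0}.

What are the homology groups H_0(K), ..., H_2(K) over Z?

H_0 ≅ Z,  H_1 = 0,  H_2 ≅ Z.

Fix the vertex order 0 < 1 < 2 < 3 < 4 and write every simplex with vertices in increasing order. Then dim K = 2 and the simplices of K are:

  0-simplices (5): [0], [1], [2], [3], [4]
  1-simplices (9): [0,1], [0,2], [0,3], [0,4], [1,2], [1,3], [1,4], [2,3], [3,4]
  2-simplices (6): [0,1,2], [0,1,4], [0,2,3], [0,3,4], [1,2,3], [1,3,4]

so the chain groups are C_0 ≅ Z^5, C_1 ≅ Z^9, C_2 ≅ Z^6.

∂_1: C_1 → C_0 sends each edge [p,q] (with p < q) to q − p. For instance
  ∂[0,3] = [3] − [0].
As a 5×9 matrix over Z this has rank 4, with invariant factors (1,1,1,1).

∂_2: C_2 → C_1 sends each 2-simplex [p,q,r] to [q,r] − [p,r] + [p,q]. For instance
  ∂[1,2,3] = [2,3] − [1,3] + [1,2],
  ∂[0,3,4] = [3,4] − [0,4] + [0,3].
The resulting 9×6 matrix has rank 5, and its Smith normal form has invariant factors (1,1,1,1,1).

Reading off H_k = ker ∂_k / im ∂_{k+1}:

  H_0: rank C_0 − rank ∂_1 = 5 − 4 = 1, and the invariant factors of ∂_1 are all 1, so H_0 ≅ Z.
  H_1: rank ker ∂_1 − rank ∂_2 = (9 − 4) − 5 = 0, and the invariant factors of ∂_2 are all 1, so H_1 ≅ 0.
  H_2: rank ker ∂_2 − rank ∂_3 = (6 − 5) − 0 = 1, and there is no ∂_3, so H_2 ≅ Z.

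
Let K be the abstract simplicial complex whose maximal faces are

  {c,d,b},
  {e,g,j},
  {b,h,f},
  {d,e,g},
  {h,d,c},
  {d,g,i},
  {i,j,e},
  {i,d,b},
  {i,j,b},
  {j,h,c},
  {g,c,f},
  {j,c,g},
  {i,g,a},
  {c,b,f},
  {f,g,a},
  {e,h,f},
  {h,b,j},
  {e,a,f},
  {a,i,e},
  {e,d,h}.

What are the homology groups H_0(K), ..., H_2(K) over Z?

Fix the vertex order a < b < c < d < e < f < g < h < i < j and write every simplex with vertices in increasing order. Then dim K = 2 and the simplices of K are:

  0-simplices (10): a, b, c, d, e, f, g, h, i, j
  1-simplices (30): ae, af, ag, ai, bc, bd, bf, bh, bi, bj, cd, cf, cg, ch, cj, de, dg, dh, di, ef, eg, eh, ei, ej, fg, fh, gi, gj, hj, ij
  2-simplices (20): aef, aei, afg, agi, bcd, bcf, bdi, bfh, bhj, bij, cdh, cfg, cgj, chj, deg, deh, dgi, efh, egj, eij

so the chain groups are C_0 ≅ Z^10, C_1 ≅ Z^30, C_2 ≅ Z^20.

∂_1: C_1 → C_0 sends each edge [p,q] (with p < q) to q − p. For instance
  ∂eg = g − e.
As a 10×30 matrix over Z this has rank 9, with invariant factors (1,1,1,1,1,1,1,1,1).

The boundary map ∂_2: C_2 → C_1 sends each 2-simplex [p,q,r] to [q,r] − [p,r] + [p,q]. For instance
  ∂deg = eg − dg + de,
  ∂deh = eh − dh + de.
The resulting 30×20 matrix has rank 20, and its Smith normal form has invariant factors (1,1,1,1,1,1,1,1,1,1,1,1,1,1,1,1,1,1,1,2).

Now H_k = ker ∂_k / im ∂_{k+1}, so:

  H_0: rank C_0 − rank ∂_1 = 10 − 9 = 1, and the invariant factors of ∂_1 are all 1, so H_0 ≅ Z.
  H_1: rank ker ∂_1 − rank ∂_2 = (30 − 9) − 20 = 1, and ∂_2 has invariant factor 2 > 1, so H_1 ≅ Z ⊕ Z/2.
  H_2: rank ker ∂_2 − rank ∂_3 = (20 − 20) − 0 = 0, and there is no ∂_3, so H_2 ≅ 0.

H_0 ≅ Z,  H_1 ≅ Z ⊕ Z/2,  H_2 = 0.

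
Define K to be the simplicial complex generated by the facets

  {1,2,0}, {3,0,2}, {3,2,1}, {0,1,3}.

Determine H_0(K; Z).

We work with the vertex ordering 0 < 1 < 2 < 3. The simplices of K, each written with vertices in increasing order, are:

  0-simplices (4): [0], [1], [2], [3]
  1-simplices (6): [0,1], [0,2], [0,3], [1,2], [1,3], [2,3]
  2-simplices (4): [0,1,2], [0,1,3], [0,2,3], [1,2,3]

Hence C_0 ≅ Z^4, C_1 ≅ Z^6, C_2 ≅ Z^4.

∂_1: C_1 → C_0 maps an edge to its endpoints' difference, ∂[p,q] = q − p. For instance
  ∂[0,3] = [3] − [0].
This gives a 4×6 integer matrix of rank 3; reducing to Smith normal form yields diagonal entries (1,1,1).

The boundary map ∂_2: C_2 → C_1 acts by ∂[p,q,r] = [q,r] − [p,r] + [p,q]. For instance
  ∂[0,1,2] = [1,2] − [0,2] + [0,1],
  ∂[0,1,3] = [1,3] − [0,3] + [0,1].
As a 6×4 matrix over Z this has rank 3, with invariant factors (1,1,1).

Now H_k = ker ∂_k / im ∂_{k+1}, so:

  H_0: rank C_0 − rank ∂_1 = 4 − 3 = 1, and the invariant factors of ∂_1 are all 1, so H_0 ≅ Z.

H_0 ≅ Z.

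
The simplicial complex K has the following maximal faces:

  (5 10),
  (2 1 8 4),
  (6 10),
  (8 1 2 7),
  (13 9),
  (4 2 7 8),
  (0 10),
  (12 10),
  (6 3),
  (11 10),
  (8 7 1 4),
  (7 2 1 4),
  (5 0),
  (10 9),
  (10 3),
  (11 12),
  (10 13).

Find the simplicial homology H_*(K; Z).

Take the total order 0 < 1 < 2 < 3 < 4 < 5 < 6 < 7 < 8 < 9 < 10 < 11 < 12 < 13 on the vertex set. Then K (dimension 3) consists of the simplices:

  0-simplices (14): [0], [1], [2], [3], [4], [5], [6], [7], [8], [9], [10], [11], [12], [13]
  1-simplices (22): (22 of them)
  2-simplices (10): [1,2,4], [1,2,7], [1,2,8], [1,4,7], [1,4,8], [1,7,8], [2,4,7], [2,4,8], [2,7,8], [4,7,8]
  3-simplices (5): [1,2,4,7], [1,2,4,8], [1,2,7,8], [1,4,7,8], [2,4,7,8]

so the chain groups are C_0 ≅ Z^14, C_1 ≅ Z^22, C_2 ≅ Z^10, C_3 ≅ Z^5.

Boundary ∂_1: C_1 → C_0 is given by ∂[p,q] = [q] − [p]. For instance
  ∂[4,8] = [8] − [4].
The 14×22 boundary matrix has rank 12 and Smith normal form diag(1,1,1,1,1,1,1,1,1,1,1,1).

Boundary ∂_2: C_2 → C_1 sends each 2-simplex [p,q,r] to [q,r] − [p,r] + [p,q]. For instance
  ∂[2,4,7] = [4,7] − [2,7] + [2,4],
  ∂[2,7,8] = [7,8] − [2,8] + [2,7].
As a 22×10 matrix over Z this has rank 6, with invariant factors (1,1,1,1,1,1).

The boundary map ∂_3: C_3 → C_2 sends each 3-simplex σ to the alternating sum Σ_i (−1)^i (σ with its i-th vertex removed). For instance
  ∂[1,2,4,7] = [2,4,7] − [1,4,7] + [1,2,7] − [1,2,4],
  ∂[1,4,7,8] = [4,7,8] − [1,7,8] + [1,4,8] − [1,4,7].
The 10×5 boundary matrix has rank 4 and Smith normal form diag(1,1,1,1).

From H_k ≅ ker(∂_k) / im(∂_{k+1}) we obtain:

  H_0: rank C_0 − rank ∂_1 = 14 − 12 = 2, and the invariant factors of ∂_1 are all 1, so H_0 ≅ Z^2.
  H_1: rank ker ∂_1 − rank ∂_2 = (22 − 12) − 6 = 4, and the invariant factors of ∂_2 are all 1, so H_1 ≅ Z^4.
  H_2: rank ker ∂_2 − rank ∂_3 = (10 − 6) − 4 = 0, and the invariant factors of ∂_3 are all 1, so H_2 ≅ 0.
  H_3: rank ker ∂_3 − rank ∂_4 = (5 − 4) − 0 = 1, and there is no ∂_4, so H_3 ≅ Z.

H_0 ≅ Z^2,  H_1 ≅ Z^4,  H_2 = 0,  H_3 ≅ Z.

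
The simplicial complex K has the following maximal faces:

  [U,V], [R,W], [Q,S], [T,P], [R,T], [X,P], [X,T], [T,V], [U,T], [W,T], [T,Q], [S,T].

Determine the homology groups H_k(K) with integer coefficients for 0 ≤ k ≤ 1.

K has 9 vertices, 12 edges.
rank ∂_0 = 0, rank ∂_1 = 8 ⇒ b_0 = 9 − 0 − 8 = 1; all invariant factors of ∂_1 are 1 so no torsion. So H_0 ≅ Z.
rank ∂_1 = 8, rank ∂_2 = 0 ⇒ b_1 = 12 − 8 − 0 = 4. So H_1 ≅ Z^4.

H_0 ≅ Z,  H_1 ≅ Z^4.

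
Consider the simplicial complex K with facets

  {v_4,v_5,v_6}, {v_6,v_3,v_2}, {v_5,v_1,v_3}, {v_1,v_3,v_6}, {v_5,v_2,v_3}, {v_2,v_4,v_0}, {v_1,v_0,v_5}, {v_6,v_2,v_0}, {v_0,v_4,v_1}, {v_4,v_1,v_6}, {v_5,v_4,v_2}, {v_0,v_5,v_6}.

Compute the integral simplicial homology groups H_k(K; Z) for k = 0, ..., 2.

H_0 ≅ Z,  H_1 ≅ Z/2,  H_2 = 0.

Fix the vertex order v_0 < v_1 < v_2 < v_3 < v_4 < v_5 < v_6 and write every simplex with vertices in increasing order. Then dim K = 2 and the simplices of K are:

  0-simplices (7): [v_0], [v_1], [v_2], [v_3], [v_4], [v_5], [v_6]
  1-simplices (18): (18 of them)
  2-simplices (12): (12 of them)

Hence C_0 ≅ Z^7, C_1 ≅ Z^18, C_2 ≅ Z^12.

Boundary ∂_1: C_1 → C_0 maps an edge to its endpoints' difference, ∂[p,q] = q − p. For instance
  ∂[v_0,v_5] = [v_5] − [v_0].
The 7×18 boundary matrix has rank 6 and Smith normal form diag(1,1,1,1,1,1).

Boundary ∂_2: C_2 → C_1 sends each 2-simplex [p,q,r] to [q,r] − [p,r] + [p,q]. For instance
  ∂[v_0,v_1,v_4] = [v_1,v_4] − [v_0,v_4] + [v_0,v_1],
  ∂[v_0,v_5,v_6] = [v_5,v_6] − [v_0,v_6] + [v_0,v_5].
The resulting 18×12 matrix has rank 12, and its Smith normal form has invariant factors (1,1,1,1,1,1,1,1,1,1,1,2).

Reading off H_k = ker ∂_k / im ∂_{k+1}:

  H_0: rank C_0 − rank ∂_1 = 7 − 6 = 1, and the invariant factors of ∂_1 are all 1, so H_0 = Z.
  H_1: rank ker ∂_1 − rank ∂_2 = (18 − 6) − 12 = 0, and ∂_2 has invariant factor 2 > 1, so H_1 = Z/2.
  H_2: rank ker ∂_2 − rank ∂_3 = (12 − 12) − 0 = 0, and there is no ∂_3, so H_2 = 0.

As a check, the Euler characteristic is 7 − 18 + 12 = 1, which agrees with 1 − 0 + 0 = 1.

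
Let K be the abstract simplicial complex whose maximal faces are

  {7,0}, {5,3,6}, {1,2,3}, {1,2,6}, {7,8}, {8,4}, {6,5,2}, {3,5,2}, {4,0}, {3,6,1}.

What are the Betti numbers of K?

b_0 = 2, b_1 = 1, b_2 = 1.

Order the vertices as 0 < 1 < 2 < 3 < 4 < 5 < 6 < 7 < 8. Listing each simplex with vertices in this order, K has dimension 2 with simplices:

  0-simplices (9): [0], [1], [2], [3], [4], [5], [6], [7], [8]
  1-simplices (13): [0,4], [0,7], [1,2], [1,3], [1,6], [2,3], [2,5], [2,6], [3,5], [3,6], [4,8], [5,6], [7,8]
  2-simplices (6): [1,2,3], [1,2,6], [1,3,6], [2,3,5], [2,5,6], [3,5,6]

giving chain groups C_0 ≅ Z^9, C_1 ≅ Z^13, C_2 ≅ Z^6.

Boundary ∂_1: C_1 → C_0 is given by ∂[p,q] = [q] − [p]. For instance
  ∂[1,2] = [2] − [1].
As a 9×13 matrix over Z this has rank 7, with invariant factors (1,1,1,1,1,1,1).

∂_2: C_2 → C_1 sends each 2-simplex [p,q,r] to [q,r] − [p,r] + [p,q]. For instance
  ∂[3,5,6] = [5,6] − [3,6] + [3,5],
  ∂[1,3,6] = [3,6] − [1,6] + [1,3].
As a 13×6 matrix over Z this has rank 5, with invariant factors (1,1,1,1,1).

From H_k ≅ ker(∂_k) / im(∂_{k+1}) we obtain:

  H_0: rank C_0 − rank ∂_1 = 9 − 7 = 2, and the invariant factors of ∂_1 are all 1, so H_0 ≅ Z^2.
  H_1: rank ker ∂_1 − rank ∂_2 = (13 − 7) − 5 = 1, and the invariant factors of ∂_2 are all 1, so H_1 ≅ Z.
  H_2: rank ker ∂_2 − rank ∂_3 = (6 − 5) − 0 = 1, and there is no ∂_3, so H_2 ≅ Z.

(K is a triangulation of the disjoint union of the 2-sphere S^2 and the circle S^1.)

Hence the Betti numbers are b_0 = 2, b_1 = 1, b_2 = 1.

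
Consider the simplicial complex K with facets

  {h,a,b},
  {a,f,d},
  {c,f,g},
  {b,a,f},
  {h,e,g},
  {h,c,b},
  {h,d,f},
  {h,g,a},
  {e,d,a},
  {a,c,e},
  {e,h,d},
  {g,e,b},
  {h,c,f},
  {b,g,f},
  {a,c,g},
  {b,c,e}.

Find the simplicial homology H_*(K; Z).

H_0 ≅ Z,  H_1 ≅ Z^2,  H_2 ≅ Z.

We work with the vertex ordering a < b < c < d < e < f < g < h. The simplices of K, each written with vertices in increasing order, are:

  0-simplices (8): a, b, c, d, e, f, g, h
  1-simplices (24): ab, ac, ad, ae, af, ag, ah, bc, be, bf, bg, bh, ce, cf, cg, ch, de, df, dh, eg, eh, fg, fh, gh
  2-simplices (16): abf, abh, ace, acg, ade, adf, agh, bce, bch, beg, bfg, cfg, cfh, deh, dfh, egh

so the chain groups are C_0 ≅ Z^8, C_1 ≅ Z^24, C_2 ≅ Z^16.

Boundary ∂_1: C_1 → C_0 maps an edge to its endpoints' difference, ∂[p,q] = q − p.
The resulting 8×24 matrix has rank 7, and its Smith normal form has invariant factors (1,1,1,1,1,1,1).

The boundary map ∂_2: C_2 → C_1 acts by ∂[p,q,r] = [q,r] − [p,r] + [p,q]. For instance
  ∂adf = df − af + ad,
  ∂agh = gh − ah + ag.
As a 24×16 matrix over Z this has rank 15, with invariant factors (1,1,1,1,1,1,1,1,1,1,1,1,1,1,1).

From H_k ≅ ker(∂_k) / im(∂_{k+1}) we obtain:

  H_0: rank C_0 − rank ∂_1 = 8 − 7 = 1, and the invariant factors of ∂_1 are all 1, so H_0 = Z.
  H_1: rank ker ∂_1 − rank ∂_2 = (24 − 7) − 15 = 2, and the invariant factors of ∂_2 are all 1, so H_1 = Z^2.
  H_2: rank ker ∂_2 − rank ∂_3 = (16 − 15) − 0 = 1, and there is no ∂_3, so H_2 = Z.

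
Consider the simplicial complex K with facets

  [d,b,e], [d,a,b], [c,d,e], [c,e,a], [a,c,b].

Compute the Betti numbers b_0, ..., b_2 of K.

We work with the vertex ordering a < b < c < d < e. The simplices of K, each written with vertices in increasing order, are:

  0-simplices (5): a, b, c, d, e
  1-simplices (10): ab, ac, ad, ae, bc, bd, be, cd, ce, de
  2-simplices (5): abc, abd, ace, bde, cde

so the chain groups are C_0 ≅ Z^5, C_1 ≅ Z^10, C_2 ≅ Z^5.

Boundary ∂_1: C_1 → C_0 is given by ∂[p,q] = [q] − [p].
The 5×10 boundary matrix has rank 4 and Smith normal form diag(1,1,1,1).

The boundary map ∂_2: C_2 → C_1 maps a triangle to the signed sum of its edges. For instance
  ∂abc = bc − ac + ab,
  ∂abd = bd − ad + ab.
As a 10×5 matrix over Z this has rank 5, with invariant factors (1,1,1,1,1).

Now H_k = ker ∂_k / im ∂_{k+1}, so:

  H_0: rank C_0 − rank ∂_1 = 5 − 4 = 1, and the invariant factors of ∂_1 are all 1, so H_0 = Z.
  H_1: rank ker ∂_1 − rank ∂_2 = (10 − 4) − 5 = 1, and the invariant factors of ∂_2 are all 1, so H_1 = Z.
  H_2: rank ker ∂_2 − rank ∂_3 = (5 − 5) − 0 = 0, and there is no ∂_3, so H_2 = 0.

(K is a triangulation of the Möbius band.)

Hence the Betti numbers are b_0 = 1, b_1 = 1, b_2 = 0.

b_0 = 1, b_1 = 1, b_2 = 0.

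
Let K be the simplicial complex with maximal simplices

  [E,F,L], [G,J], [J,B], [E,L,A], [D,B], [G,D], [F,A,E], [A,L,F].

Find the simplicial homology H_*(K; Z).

K has 8 vertices, 10 edges, 4 triangles.
rank ∂_0 = 0, rank ∂_1 = 6 ⇒ b_0 = 8 − 0 − 6 = 2; all invariant factors of ∂_1 are 1 so no torsion. So H_0 = Z^2.
rank ∂_1 = 6, rank ∂_2 = 3 ⇒ b_1 = 10 − 6 − 3 = 1; all invariant factors of ∂_2 are 1 so no torsion. So H_1 = Z.
rank ∂_2 = 3, rank ∂_3 = 0 ⇒ b_2 = 4 − 3 − 0 = 1. So H_2 = Z.

H_0 ≅ Z^2,  H_1 ≅ Z,  H_2 ≅ Z.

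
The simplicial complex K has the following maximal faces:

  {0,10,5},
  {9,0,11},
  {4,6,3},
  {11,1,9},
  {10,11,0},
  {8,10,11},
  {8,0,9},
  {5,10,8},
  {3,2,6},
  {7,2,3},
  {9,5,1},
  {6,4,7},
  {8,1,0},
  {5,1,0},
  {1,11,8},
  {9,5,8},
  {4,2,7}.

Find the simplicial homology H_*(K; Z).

H_0 = Z^2,  H_1 = Z ⊕ Z/2,  H_2 = 0.

Take the total order 0 < 1 < 2 < 3 < 4 < 5 < 6 < 7 < 8 < 9 < 10 < 11 on the vertex set. Then K (dimension 2) consists of the simplices:

  0-simplices (12): [0], [1], [2], [3], [4], [5], [6], [7], [8], [9], [10], [11]
  1-simplices (28): (28 of them)
  2-simplices (17): [0,1,5], [0,1,8], [0,5,10], [0,8,9], [0,9,11], [0,10,11], [1,5,9], [1,8,11], [1,9,11], [2,3,6], [2,3,7], [2,4,7], [3,4,6], [4,6,7], [5,8,9], [5,8,10], [8,10,11]

giving chain groups C_0 ≅ Z^12, C_1 ≅ Z^28, C_2 ≅ Z^17.

The boundary map ∂_1: C_1 → C_0 is given by ∂[p,q] = [q] − [p]. For instance
  ∂[6,7] = [7] − [6].
The resulting 12×28 matrix has rank 10, and its Smith normal form has invariant factors (1,1,1,1,1,1,1,1,1,1).

∂_2: C_2 → C_1 maps a triangle to the signed sum of its edges. For instance
  ∂[0,10,11] = [10,11] − [0,11] + [0,10],
  ∂[8,10,11] = [10,11] − [8,11] + [8,10].
This gives a 28×17 integer matrix of rank 17; reducing to Smith normal form yields diagonal entries (1,1,1,1,1,1,1,1,1,1,1,1,1,1,1,1,2).

Now H_k = ker ∂_k / im ∂_{k+1}, so:

  H_0: rank C_0 − rank ∂_1 = 12 − 10 = 2, and the invariant factors of ∂_1 are all 1, so H_0 = Z^2.
  H_1: rank ker ∂_1 − rank ∂_2 = (28 − 10) − 17 = 1, and ∂_2 has invariant factor 2 > 1, so H_1 = Z ⊕ Z/2.
  H_2: rank ker ∂_2 − rank ∂_3 = (17 − 17) − 0 = 0, and there is no ∂_3, so H_2 = 0.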